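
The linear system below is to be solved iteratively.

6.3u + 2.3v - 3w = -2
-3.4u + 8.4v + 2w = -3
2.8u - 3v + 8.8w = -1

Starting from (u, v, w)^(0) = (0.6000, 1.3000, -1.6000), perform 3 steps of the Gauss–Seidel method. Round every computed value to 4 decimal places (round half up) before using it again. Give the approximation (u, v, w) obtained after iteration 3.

Iteration 1:
  u = (-2 - (2.3)·1.3000 - (-3)·-1.6000) / (6.3) = -1.5540
  v = (-3 - (-3.4)·-1.5540 - (2)·-1.6000) / (8.4) = -0.6052
  w = (-1 - (2.8)·-1.5540 - (-3)·-0.6052) / (8.8) = 0.1745
Iteration 2:
  u = (-2 - (2.3)·-0.6052 - (-3)·0.1745) / (6.3) = -0.0134
  v = (-3 - (-3.4)·-0.0134 - (2)·0.1745) / (8.4) = -0.4041
  w = (-1 - (2.8)·-0.0134 - (-3)·-0.4041) / (8.8) = -0.2471
Iteration 3:
  u = (-2 - (2.3)·-0.4041 - (-3)·-0.2471) / (6.3) = -0.2876
  v = (-3 - (-3.4)·-0.2876 - (2)·-0.2471) / (8.4) = -0.4147
  w = (-1 - (2.8)·-0.2876 - (-3)·-0.4147) / (8.8) = -0.1635

(-0.2876, -0.4147, -0.1635)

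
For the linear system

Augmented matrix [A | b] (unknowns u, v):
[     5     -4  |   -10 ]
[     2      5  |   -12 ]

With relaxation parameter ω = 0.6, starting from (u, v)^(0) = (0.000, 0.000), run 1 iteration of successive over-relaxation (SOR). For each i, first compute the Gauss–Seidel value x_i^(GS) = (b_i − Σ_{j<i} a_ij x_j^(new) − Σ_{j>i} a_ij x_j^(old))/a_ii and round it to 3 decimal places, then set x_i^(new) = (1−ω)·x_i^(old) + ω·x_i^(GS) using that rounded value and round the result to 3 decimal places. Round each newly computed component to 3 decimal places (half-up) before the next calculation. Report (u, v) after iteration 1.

(-1.200, -1.152)

Iteration 1:
  u: GS value = (-10 - (-4)·0.000) / (5) = -2.000;  u ← (1−ω)·0.000 + ω·-2.000 = -1.200
  v: GS value = (-12 - (2)·-1.200) / (5) = -1.920;  v ← (1−ω)·0.000 + ω·-1.920 = -1.152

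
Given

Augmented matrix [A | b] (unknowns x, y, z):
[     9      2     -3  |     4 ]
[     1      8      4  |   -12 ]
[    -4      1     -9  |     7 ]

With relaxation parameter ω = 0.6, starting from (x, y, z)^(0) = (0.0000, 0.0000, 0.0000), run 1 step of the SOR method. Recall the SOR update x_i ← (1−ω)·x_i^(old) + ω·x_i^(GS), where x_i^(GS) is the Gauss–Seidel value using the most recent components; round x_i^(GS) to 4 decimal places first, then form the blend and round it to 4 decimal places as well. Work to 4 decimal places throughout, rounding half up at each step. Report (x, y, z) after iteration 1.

Iteration 1:
  x: GS value = (4 - (2)·0.0000 - (-3)·0.0000) / (9) = 0.4444;  x ← (1−ω)·0.0000 + ω·0.4444 = 0.2666
  y: GS value = (-12 - (1)·0.2666 - (4)·0.0000) / (8) = -1.5333;  y ← (1−ω)·0.0000 + ω·-1.5333 = -0.9200
  z: GS value = (7 - (-4)·0.2666 - (1)·-0.9200) / (-9) = -0.9985;  z ← (1−ω)·0.0000 + ω·-0.9985 = -0.5991

(0.2666, -0.9200, -0.5991)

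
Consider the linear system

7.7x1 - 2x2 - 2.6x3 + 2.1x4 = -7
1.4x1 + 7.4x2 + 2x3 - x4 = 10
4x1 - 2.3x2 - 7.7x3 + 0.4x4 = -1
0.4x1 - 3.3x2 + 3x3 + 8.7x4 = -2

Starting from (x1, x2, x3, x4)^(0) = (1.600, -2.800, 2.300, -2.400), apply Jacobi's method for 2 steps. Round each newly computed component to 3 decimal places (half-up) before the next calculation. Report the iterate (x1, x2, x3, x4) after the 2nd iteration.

(0.271, 0.646, -0.120, -0.758)

Iteration 1:
  x1 = (-7 - (-2)·-2.800 - (-2.6)·2.300 - (2.1)·-2.400) / (7.7) = -0.205
  x2 = (10 - (1.4)·1.600 - (2)·2.300 - (-1)·-2.400) / (7.4) = 0.103
  x3 = (-1 - (4)·1.600 - (-2.3)·-2.800 - (0.4)·-2.400) / (-7.7) = 1.673
  x4 = (-2 - (0.4)·1.600 - (-3.3)·-2.800 - (3)·2.300) / (8.7) = -2.159
Iteration 2:
  x1 = (-7 - (-2)·0.103 - (-2.6)·1.673 - (2.1)·-2.159) / (7.7) = 0.271
  x2 = (10 - (1.4)·-0.205 - (2)·1.673 - (-1)·-2.159) / (7.4) = 0.646
  x3 = (-1 - (4)·-0.205 - (-2.3)·0.103 - (0.4)·-2.159) / (-7.7) = -0.120
  x4 = (-2 - (0.4)·-0.205 - (-3.3)·0.103 - (3)·1.673) / (8.7) = -0.758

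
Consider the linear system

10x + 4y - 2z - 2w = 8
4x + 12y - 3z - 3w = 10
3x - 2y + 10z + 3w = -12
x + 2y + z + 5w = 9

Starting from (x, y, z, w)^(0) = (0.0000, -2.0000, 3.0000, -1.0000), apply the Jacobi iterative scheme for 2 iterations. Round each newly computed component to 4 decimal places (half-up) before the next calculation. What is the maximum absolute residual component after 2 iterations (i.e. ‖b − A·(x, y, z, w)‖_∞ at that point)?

5.4162

Iteration 1:
  x = (8 - (4)·-2.0000 - (-2)·3.0000 - (-2)·-1.0000) / (10) = 2.0000
  y = (10 - (4)·0.0000 - (-3)·3.0000 - (-3)·-1.0000) / (12) = 1.3333
  z = (-12 - (3)·0.0000 - (-2)·-2.0000 - (3)·-1.0000) / (10) = -1.3000
  w = (9 - (1)·0.0000 - (2)·-2.0000 - (1)·3.0000) / (5) = 2.0000
Iteration 2:
  x = (8 - (4)·1.3333 - (-2)·-1.3000 - (-2)·2.0000) / (10) = 0.4067
  y = (10 - (4)·2.0000 - (-3)·-1.3000 - (-3)·2.0000) / (12) = 0.3417
  z = (-12 - (3)·2.0000 - (-2)·1.3333 - (3)·2.0000) / (10) = -2.1333
  w = (9 - (1)·2.0000 - (2)·1.3333 - (1)·-1.3000) / (5) = 1.1267
Residual b − A·x = (0.5530, 1.2530, 5.4162, 4.4097); ∞-norm = 5.4162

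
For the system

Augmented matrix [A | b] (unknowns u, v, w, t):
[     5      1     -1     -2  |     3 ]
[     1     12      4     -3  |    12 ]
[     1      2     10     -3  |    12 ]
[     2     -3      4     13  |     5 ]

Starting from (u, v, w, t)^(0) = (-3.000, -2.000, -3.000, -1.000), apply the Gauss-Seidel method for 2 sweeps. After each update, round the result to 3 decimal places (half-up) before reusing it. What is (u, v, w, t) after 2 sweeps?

(0.608, 0.921, 1.141, 0.153)

Iteration 1:
  u = (3 - (1)·-2.000 - (-1)·-3.000 - (-2)·-1.000) / (5) = 0.000
  v = (12 - (1)·0.000 - (4)·-3.000 - (-3)·-1.000) / (12) = 1.750
  w = (12 - (1)·0.000 - (2)·1.750 - (-3)·-1.000) / (10) = 0.550
  t = (5 - (2)·0.000 - (-3)·1.750 - (4)·0.550) / (13) = 0.619
Iteration 2:
  u = (3 - (1)·1.750 - (-1)·0.550 - (-2)·0.619) / (5) = 0.608
  v = (12 - (1)·0.608 - (4)·0.550 - (-3)·0.619) / (12) = 0.921
  w = (12 - (1)·0.608 - (2)·0.921 - (-3)·0.619) / (10) = 1.141
  t = (5 - (2)·0.608 - (-3)·0.921 - (4)·1.141) / (13) = 0.153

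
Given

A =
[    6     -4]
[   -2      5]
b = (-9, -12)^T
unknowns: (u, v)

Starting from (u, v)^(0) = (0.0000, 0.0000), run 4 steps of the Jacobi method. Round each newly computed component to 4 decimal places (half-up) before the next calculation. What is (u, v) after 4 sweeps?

(-3.9267, -3.8000)

Iteration 1:
  u = (-9 - (-4)·0.0000) / (6) = -1.5000
  v = (-12 - (-2)·0.0000) / (5) = -2.4000
Iteration 2:
  u = (-9 - (-4)·-2.4000) / (6) = -3.1000
  v = (-12 - (-2)·-1.5000) / (5) = -3.0000
Iteration 3:
  u = (-9 - (-4)·-3.0000) / (6) = -3.5000
  v = (-12 - (-2)·-3.1000) / (5) = -3.6400
Iteration 4:
  u = (-9 - (-4)·-3.6400) / (6) = -3.9267
  v = (-12 - (-2)·-3.5000) / (5) = -3.8000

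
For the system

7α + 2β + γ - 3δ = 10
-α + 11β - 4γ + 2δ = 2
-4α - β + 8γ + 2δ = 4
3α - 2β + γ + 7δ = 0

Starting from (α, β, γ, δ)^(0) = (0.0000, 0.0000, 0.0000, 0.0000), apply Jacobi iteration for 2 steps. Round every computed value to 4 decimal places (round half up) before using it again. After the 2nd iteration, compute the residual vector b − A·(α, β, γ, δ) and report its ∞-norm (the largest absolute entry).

4.0881

Iteration 1:
  α = (10 - (2)·0.0000 - (1)·0.0000 - (-3)·0.0000) / (7) = 1.4286
  β = (2 - (-1)·0.0000 - (-4)·0.0000 - (2)·0.0000) / (11) = 0.1818
  γ = (4 - (-4)·0.0000 - (-1)·0.0000 - (2)·0.0000) / (8) = 0.5000
  δ = (0 - (3)·0.0000 - (-2)·0.0000 - (1)·0.0000) / (7) = 0.0000
Iteration 2:
  α = (10 - (2)·0.1818 - (1)·0.5000 - (-3)·0.0000) / (7) = 1.3052
  β = (2 - (-1)·1.4286 - (-4)·0.5000 - (2)·0.0000) / (11) = 0.4935
  γ = (4 - (-4)·1.4286 - (-1)·0.1818 - (2)·0.0000) / (8) = 1.2370
  δ = (0 - (3)·1.4286 - (-2)·0.1818 - (1)·0.5000) / (7) = -0.6317
Residual b − A·x = (-3.2555, 4.0881, 1.0817, 0.2563); ∞-norm = 4.0881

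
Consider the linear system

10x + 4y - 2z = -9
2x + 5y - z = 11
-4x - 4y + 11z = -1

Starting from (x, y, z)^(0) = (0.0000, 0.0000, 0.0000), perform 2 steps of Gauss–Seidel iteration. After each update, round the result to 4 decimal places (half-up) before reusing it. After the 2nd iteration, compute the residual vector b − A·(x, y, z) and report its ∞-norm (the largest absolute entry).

Iteration 1:
  x = (-9 - (4)·0.0000 - (-2)·0.0000) / (10) = -0.9000
  y = (11 - (2)·-0.9000 - (-1)·0.0000) / (5) = 2.5600
  z = (-1 - (-4)·-0.9000 - (-4)·2.5600) / (11) = 0.5127
Iteration 2:
  x = (-9 - (4)·2.5600 - (-2)·0.5127) / (10) = -1.8215
  y = (11 - (2)·-1.8215 - (-1)·0.5127) / (5) = 3.0311
  z = (-1 - (-4)·-1.8215 - (-4)·3.0311) / (11) = 0.3489
Residual b − A·x = (-2.2116, -0.1636, 0.0005); ∞-norm = 2.2116

2.2116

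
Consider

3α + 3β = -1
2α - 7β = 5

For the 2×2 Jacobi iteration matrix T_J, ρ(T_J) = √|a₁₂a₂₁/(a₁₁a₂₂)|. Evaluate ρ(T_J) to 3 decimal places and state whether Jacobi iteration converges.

0.535

a₁₂a₂₁/(a₁₁a₂₂) = (3)·(2) / ((3)·(-7)) = -0.285714
ρ = √|-0.285714| = √0.285714 = 0.535
ρ < 1, so Jacobi converges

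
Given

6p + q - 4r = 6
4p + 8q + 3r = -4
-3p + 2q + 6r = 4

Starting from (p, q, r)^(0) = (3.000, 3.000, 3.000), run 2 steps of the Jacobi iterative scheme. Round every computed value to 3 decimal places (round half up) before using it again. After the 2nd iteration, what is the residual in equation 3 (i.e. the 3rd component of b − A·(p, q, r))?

-2.475

Iteration 1:
  p = (6 - (1)·3.000 - (-4)·3.000) / (6) = 2.500
  q = (-4 - (4)·3.000 - (3)·3.000) / (8) = -3.125
  r = (4 - (-3)·3.000 - (2)·3.000) / (6) = 1.167
Iteration 2:
  p = (6 - (1)·-3.125 - (-4)·1.167) / (6) = 2.299
  q = (-4 - (4)·2.500 - (3)·1.167) / (8) = -2.188
  r = (4 - (-3)·2.500 - (2)·-3.125) / (6) = 2.958
Residual b − A·x = (6.226, -4.566, -2.475)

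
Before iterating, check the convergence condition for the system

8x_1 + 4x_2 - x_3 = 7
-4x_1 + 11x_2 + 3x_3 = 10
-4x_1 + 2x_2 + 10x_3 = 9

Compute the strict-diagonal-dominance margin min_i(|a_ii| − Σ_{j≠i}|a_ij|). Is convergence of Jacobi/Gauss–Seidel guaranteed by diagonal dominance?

row 1: |8| − (4+1) = 3
row 2: |11| − (4+3) = 4
row 3: |10| − (4+2) = 4
minimum over rows = 3 → strictly diagonally dominant (convergence guaranteed)

3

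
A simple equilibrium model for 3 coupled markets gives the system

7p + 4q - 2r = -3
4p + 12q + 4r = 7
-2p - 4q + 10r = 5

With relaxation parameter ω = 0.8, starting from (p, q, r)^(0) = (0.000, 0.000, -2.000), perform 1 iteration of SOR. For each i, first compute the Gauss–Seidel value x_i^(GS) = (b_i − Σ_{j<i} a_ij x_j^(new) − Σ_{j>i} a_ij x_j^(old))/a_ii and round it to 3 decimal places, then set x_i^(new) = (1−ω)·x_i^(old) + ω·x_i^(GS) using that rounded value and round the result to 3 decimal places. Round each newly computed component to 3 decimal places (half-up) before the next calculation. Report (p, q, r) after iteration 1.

Iteration 1:
  p: GS value = (-3 - (4)·0.000 - (-2)·-2.000) / (7) = -1.000;  p ← (1−ω)·0.000 + ω·-1.000 = -0.800
  q: GS value = (7 - (4)·-0.800 - (4)·-2.000) / (12) = 1.517;  q ← (1−ω)·0.000 + ω·1.517 = 1.214
  r: GS value = (5 - (-2)·-0.800 - (-4)·1.214) / (10) = 0.826;  r ← (1−ω)·-2.000 + ω·0.826 = 0.261

(-0.800, 1.214, 0.261)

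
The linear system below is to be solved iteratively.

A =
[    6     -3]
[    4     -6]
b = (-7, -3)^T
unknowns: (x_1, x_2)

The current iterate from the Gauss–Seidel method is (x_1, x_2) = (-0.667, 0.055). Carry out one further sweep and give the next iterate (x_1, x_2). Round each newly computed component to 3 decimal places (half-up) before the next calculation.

(-1.139, -0.259)

One sweep:
  x_1 = (-7 - (-3)·0.055) / (6) = -1.139
  x_2 = (-3 - (4)·-1.139) / (-6) = -0.259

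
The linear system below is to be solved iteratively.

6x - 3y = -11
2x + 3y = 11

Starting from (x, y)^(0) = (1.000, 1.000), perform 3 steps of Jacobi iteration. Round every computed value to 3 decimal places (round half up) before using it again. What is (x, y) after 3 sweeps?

(0.444, 3.889)

Iteration 1:
  x = (-11 - (-3)·1.000) / (6) = -1.333
  y = (11 - (2)·1.000) / (3) = 3.000
Iteration 2:
  x = (-11 - (-3)·3.000) / (6) = -0.333
  y = (11 - (2)·-1.333) / (3) = 4.555
Iteration 3:
  x = (-11 - (-3)·4.555) / (6) = 0.444
  y = (11 - (2)·-0.333) / (3) = 3.889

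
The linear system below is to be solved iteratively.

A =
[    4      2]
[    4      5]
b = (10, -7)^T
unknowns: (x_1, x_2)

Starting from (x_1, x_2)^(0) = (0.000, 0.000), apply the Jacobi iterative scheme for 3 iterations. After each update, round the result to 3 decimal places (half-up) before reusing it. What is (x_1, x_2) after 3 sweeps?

(4.200, -3.960)

Iteration 1:
  x_1 = (10 - (2)·0.000) / (4) = 2.500
  x_2 = (-7 - (4)·0.000) / (5) = -1.400
Iteration 2:
  x_1 = (10 - (2)·-1.400) / (4) = 3.200
  x_2 = (-7 - (4)·2.500) / (5) = -3.400
Iteration 3:
  x_1 = (10 - (2)·-3.400) / (4) = 4.200
  x_2 = (-7 - (4)·3.200) / (5) = -3.960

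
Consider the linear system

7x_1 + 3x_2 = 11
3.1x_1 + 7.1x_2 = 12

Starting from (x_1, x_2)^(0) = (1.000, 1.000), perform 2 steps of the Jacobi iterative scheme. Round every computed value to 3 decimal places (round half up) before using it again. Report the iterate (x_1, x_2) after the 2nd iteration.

Iteration 1:
  x_1 = (11 - (3)·1.000) / (7) = 1.143
  x_2 = (12 - (3.1)·1.000) / (7.1) = 1.254
Iteration 2:
  x_1 = (11 - (3)·1.254) / (7) = 1.034
  x_2 = (12 - (3.1)·1.143) / (7.1) = 1.191

(1.034, 1.191)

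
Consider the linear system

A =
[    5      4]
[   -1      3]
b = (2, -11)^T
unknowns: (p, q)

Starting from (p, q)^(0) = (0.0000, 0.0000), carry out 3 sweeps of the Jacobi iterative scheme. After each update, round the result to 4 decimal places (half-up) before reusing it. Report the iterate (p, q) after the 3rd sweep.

Iteration 1:
  p = (2 - (4)·0.0000) / (5) = 0.4000
  q = (-11 - (-1)·0.0000) / (3) = -3.6667
Iteration 2:
  p = (2 - (4)·-3.6667) / (5) = 3.3334
  q = (-11 - (-1)·0.4000) / (3) = -3.5333
Iteration 3:
  p = (2 - (4)·-3.5333) / (5) = 3.2266
  q = (-11 - (-1)·3.3334) / (3) = -2.5555

(3.2266, -2.5555)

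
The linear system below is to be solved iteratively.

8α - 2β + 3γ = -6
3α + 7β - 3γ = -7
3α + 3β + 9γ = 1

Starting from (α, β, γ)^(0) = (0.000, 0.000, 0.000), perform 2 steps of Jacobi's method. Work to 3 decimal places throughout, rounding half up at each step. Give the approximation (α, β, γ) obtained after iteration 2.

(-1.042, -0.631, 0.694)

Iteration 1:
  α = (-6 - (-2)·0.000 - (3)·0.000) / (8) = -0.750
  β = (-7 - (3)·0.000 - (-3)·0.000) / (7) = -1.000
  γ = (1 - (3)·0.000 - (3)·0.000) / (9) = 0.111
Iteration 2:
  α = (-6 - (-2)·-1.000 - (3)·0.111) / (8) = -1.042
  β = (-7 - (3)·-0.750 - (-3)·0.111) / (7) = -0.631
  γ = (1 - (3)·-0.750 - (3)·-1.000) / (9) = 0.694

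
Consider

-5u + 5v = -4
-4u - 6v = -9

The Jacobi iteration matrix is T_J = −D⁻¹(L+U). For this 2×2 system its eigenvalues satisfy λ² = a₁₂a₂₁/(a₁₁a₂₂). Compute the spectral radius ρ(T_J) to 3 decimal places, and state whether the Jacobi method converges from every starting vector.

a₁₂a₂₁/(a₁₁a₂₂) = (5)·(-4) / ((-5)·(-6)) = -0.666667
ρ = √|-0.666667| = √0.666667 = 0.816
ρ < 1, so Jacobi converges

0.816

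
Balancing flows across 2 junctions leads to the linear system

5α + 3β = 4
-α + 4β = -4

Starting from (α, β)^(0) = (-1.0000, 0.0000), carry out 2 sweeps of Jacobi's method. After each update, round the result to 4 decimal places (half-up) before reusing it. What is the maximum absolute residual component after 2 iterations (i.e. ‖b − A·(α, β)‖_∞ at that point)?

1.3500

Iteration 1:
  α = (4 - (3)·0.0000) / (5) = 0.8000
  β = (-4 - (-1)·-1.0000) / (4) = -1.2500
Iteration 2:
  α = (4 - (3)·-1.2500) / (5) = 1.5500
  β = (-4 - (-1)·0.8000) / (4) = -0.8000
Residual b − A·x = (-1.3500, 0.7500); ∞-norm = 1.3500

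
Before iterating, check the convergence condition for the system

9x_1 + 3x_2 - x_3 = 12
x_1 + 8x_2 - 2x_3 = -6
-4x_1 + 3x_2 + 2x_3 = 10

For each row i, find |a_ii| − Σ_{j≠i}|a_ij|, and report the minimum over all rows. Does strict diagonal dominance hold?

row 1: |9| − (3+1) = 5
row 2: |8| − (1+2) = 5
row 3: |2| − (4+3) = -5
minimum over rows = -5 → not strictly diagonally dominant

-5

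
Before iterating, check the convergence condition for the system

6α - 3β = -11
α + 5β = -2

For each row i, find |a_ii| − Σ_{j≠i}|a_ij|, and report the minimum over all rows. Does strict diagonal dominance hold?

3

row 1: |6| − (3) = 3
row 2: |5| − (1) = 4
minimum over rows = 3 → strictly diagonally dominant (convergence guaranteed)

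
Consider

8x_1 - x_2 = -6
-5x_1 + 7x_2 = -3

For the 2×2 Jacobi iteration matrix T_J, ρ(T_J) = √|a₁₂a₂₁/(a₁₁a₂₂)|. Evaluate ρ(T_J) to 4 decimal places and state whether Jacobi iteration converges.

a₁₂a₂₁/(a₁₁a₂₂) = (-1)·(-5) / ((8)·(7)) = 0.089286
ρ = √|0.089286| = √0.089286 = 0.2988
ρ < 1, so Jacobi converges

0.2988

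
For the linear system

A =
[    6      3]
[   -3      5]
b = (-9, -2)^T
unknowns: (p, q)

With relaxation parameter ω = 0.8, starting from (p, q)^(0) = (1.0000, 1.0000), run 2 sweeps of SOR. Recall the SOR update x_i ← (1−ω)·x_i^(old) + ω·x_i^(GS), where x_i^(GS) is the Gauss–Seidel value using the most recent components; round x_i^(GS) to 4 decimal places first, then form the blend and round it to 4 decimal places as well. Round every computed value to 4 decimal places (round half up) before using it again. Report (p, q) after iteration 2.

(-1.1632, -1.0367)

Iteration 1:
  p: GS value = (-9 - (3)·1.0000) / (6) = -2.0000;  p ← (1−ω)·1.0000 + ω·-2.0000 = -1.4000
  q: GS value = (-2 - (-3)·-1.4000) / (5) = -1.2400;  q ← (1−ω)·1.0000 + ω·-1.2400 = -0.7920
Iteration 2:
  p: GS value = (-9 - (3)·-0.7920) / (6) = -1.1040;  p ← (1−ω)·-1.4000 + ω·-1.1040 = -1.1632
  q: GS value = (-2 - (-3)·-1.1632) / (5) = -1.0979;  q ← (1−ω)·-0.7920 + ω·-1.0979 = -1.0367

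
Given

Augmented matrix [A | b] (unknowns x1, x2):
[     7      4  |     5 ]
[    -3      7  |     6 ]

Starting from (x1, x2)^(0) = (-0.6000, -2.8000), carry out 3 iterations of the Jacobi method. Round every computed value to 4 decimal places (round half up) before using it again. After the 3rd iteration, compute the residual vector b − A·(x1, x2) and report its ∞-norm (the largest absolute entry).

3.3309

Iteration 1:
  x1 = (5 - (4)·-2.8000) / (7) = 2.3143
  x2 = (6 - (-3)·-0.6000) / (7) = 0.6000
Iteration 2:
  x1 = (5 - (4)·0.6000) / (7) = 0.3714
  x2 = (6 - (-3)·2.3143) / (7) = 1.8490
Iteration 3:
  x1 = (5 - (4)·1.8490) / (7) = -0.3423
  x2 = (6 - (-3)·0.3714) / (7) = 1.0163
Residual b − A·x = (3.3309, -2.1410); ∞-norm = 3.3309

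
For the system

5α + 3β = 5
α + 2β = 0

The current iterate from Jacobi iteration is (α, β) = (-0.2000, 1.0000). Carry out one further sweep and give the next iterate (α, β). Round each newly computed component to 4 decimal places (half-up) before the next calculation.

One sweep:
  α = (5 - (3)·1.0000) / (5) = 0.4000
  β = (0 - (1)·-0.2000) / (2) = 0.1000

(0.4000, 0.1000)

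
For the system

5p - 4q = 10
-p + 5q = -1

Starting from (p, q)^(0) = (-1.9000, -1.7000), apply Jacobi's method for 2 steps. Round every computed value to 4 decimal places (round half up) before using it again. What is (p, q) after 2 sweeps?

Iteration 1:
  p = (10 - (-4)·-1.7000) / (5) = 0.6400
  q = (-1 - (-1)·-1.9000) / (5) = -0.5800
Iteration 2:
  p = (10 - (-4)·-0.5800) / (5) = 1.5360
  q = (-1 - (-1)·0.6400) / (5) = -0.0720

(1.5360, -0.0720)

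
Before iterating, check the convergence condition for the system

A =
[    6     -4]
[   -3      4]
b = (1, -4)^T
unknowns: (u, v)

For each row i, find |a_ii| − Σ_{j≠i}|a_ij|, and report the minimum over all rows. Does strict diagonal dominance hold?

1

row 1: |6| − (4) = 2
row 2: |4| − (3) = 1
minimum over rows = 1 → strictly diagonally dominant (convergence guaranteed)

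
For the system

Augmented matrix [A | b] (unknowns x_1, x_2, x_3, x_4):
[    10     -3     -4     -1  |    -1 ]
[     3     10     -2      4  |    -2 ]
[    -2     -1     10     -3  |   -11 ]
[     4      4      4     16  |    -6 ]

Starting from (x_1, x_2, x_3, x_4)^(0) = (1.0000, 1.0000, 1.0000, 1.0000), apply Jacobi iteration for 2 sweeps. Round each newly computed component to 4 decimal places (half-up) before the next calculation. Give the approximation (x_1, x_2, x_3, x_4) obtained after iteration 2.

(-0.6225, -0.0600, -1.3675, -0.2500)

Iteration 1:
  x_1 = (-1 - (-3)·1.0000 - (-4)·1.0000 - (-1)·1.0000) / (10) = 0.7000
  x_2 = (-2 - (3)·1.0000 - (-2)·1.0000 - (4)·1.0000) / (10) = -0.7000
  x_3 = (-11 - (-2)·1.0000 - (-1)·1.0000 - (-3)·1.0000) / (10) = -0.5000
  x_4 = (-6 - (4)·1.0000 - (4)·1.0000 - (4)·1.0000) / (16) = -1.1250
Iteration 2:
  x_1 = (-1 - (-3)·-0.7000 - (-4)·-0.5000 - (-1)·-1.1250) / (10) = -0.6225
  x_2 = (-2 - (3)·0.7000 - (-2)·-0.5000 - (4)·-1.1250) / (10) = -0.0600
  x_3 = (-11 - (-2)·0.7000 - (-1)·-0.7000 - (-3)·-1.1250) / (10) = -1.3675
  x_4 = (-6 - (4)·0.7000 - (4)·-0.7000 - (4)·-0.5000) / (16) = -0.2500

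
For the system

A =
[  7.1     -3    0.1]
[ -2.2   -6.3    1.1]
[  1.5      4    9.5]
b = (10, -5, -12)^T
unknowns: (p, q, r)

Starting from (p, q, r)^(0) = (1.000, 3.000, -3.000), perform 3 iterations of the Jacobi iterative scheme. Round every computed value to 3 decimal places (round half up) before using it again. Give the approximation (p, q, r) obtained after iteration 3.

(1.168, 0.011, -1.224)

Iteration 1:
  p = (10 - (-3)·3.000 - (0.1)·-3.000) / (7.1) = 2.718
  q = (-5 - (-2.2)·1.000 - (1.1)·-3.000) / (-6.3) = -0.079
  r = (-12 - (1.5)·1.000 - (4)·3.000) / (9.5) = -2.684
Iteration 2:
  p = (10 - (-3)·-0.079 - (0.1)·-2.684) / (7.1) = 1.413
  q = (-5 - (-2.2)·2.718 - (1.1)·-2.684) / (-6.3) = -0.624
  r = (-12 - (1.5)·2.718 - (4)·-0.079) / (9.5) = -1.659
Iteration 3:
  p = (10 - (-3)·-0.624 - (0.1)·-1.659) / (7.1) = 1.168
  q = (-5 - (-2.2)·1.413 - (1.1)·-1.659) / (-6.3) = 0.011
  r = (-12 - (1.5)·1.413 - (4)·-0.624) / (9.5) = -1.224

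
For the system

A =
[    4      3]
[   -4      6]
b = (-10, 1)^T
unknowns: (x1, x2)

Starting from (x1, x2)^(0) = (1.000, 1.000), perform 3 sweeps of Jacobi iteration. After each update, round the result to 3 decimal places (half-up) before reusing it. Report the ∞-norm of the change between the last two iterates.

2.125

Iteration 1:
  x1 = (-10 - (3)·1.000) / (4) = -3.250
  x2 = (1 - (-4)·1.000) / (6) = 0.833
Iteration 2:
  x1 = (-10 - (3)·0.833) / (4) = -3.125
  x2 = (1 - (-4)·-3.250) / (6) = -2.000
Iteration 3:
  x1 = (-10 - (3)·-2.000) / (4) = -1.000
  x2 = (1 - (-4)·-3.125) / (6) = -1.917
Change: (2.125, 0.083) → max |·| = 2.125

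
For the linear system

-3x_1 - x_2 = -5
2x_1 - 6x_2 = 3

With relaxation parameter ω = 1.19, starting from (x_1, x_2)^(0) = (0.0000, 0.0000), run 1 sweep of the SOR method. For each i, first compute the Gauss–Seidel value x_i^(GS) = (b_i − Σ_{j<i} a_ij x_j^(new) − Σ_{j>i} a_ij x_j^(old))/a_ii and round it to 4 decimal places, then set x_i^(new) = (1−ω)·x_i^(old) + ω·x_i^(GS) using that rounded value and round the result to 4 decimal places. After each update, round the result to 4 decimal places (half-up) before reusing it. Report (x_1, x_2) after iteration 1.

Iteration 1:
  x_1: GS value = (-5 - (-1)·0.0000) / (-3) = 1.6667;  x_1 ← (1−ω)·0.0000 + ω·1.6667 = 1.9834
  x_2: GS value = (3 - (2)·1.9834) / (-6) = 0.1611;  x_2 ← (1−ω)·0.0000 + ω·0.1611 = 0.1917

(1.9834, 0.1917)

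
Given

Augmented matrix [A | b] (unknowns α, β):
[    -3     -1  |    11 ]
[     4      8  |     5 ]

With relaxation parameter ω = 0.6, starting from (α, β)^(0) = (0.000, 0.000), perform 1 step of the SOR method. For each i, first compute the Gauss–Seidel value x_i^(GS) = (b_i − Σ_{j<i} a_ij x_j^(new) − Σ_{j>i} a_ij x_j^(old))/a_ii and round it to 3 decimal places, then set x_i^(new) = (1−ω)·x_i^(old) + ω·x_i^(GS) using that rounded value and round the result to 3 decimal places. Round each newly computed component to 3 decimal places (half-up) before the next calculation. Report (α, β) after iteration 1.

(-2.200, 1.035)

Iteration 1:
  α: GS value = (11 - (-1)·0.000) / (-3) = -3.667;  α ← (1−ω)·0.000 + ω·-3.667 = -2.200
  β: GS value = (5 - (4)·-2.200) / (8) = 1.725;  β ← (1−ω)·0.000 + ω·1.725 = 1.035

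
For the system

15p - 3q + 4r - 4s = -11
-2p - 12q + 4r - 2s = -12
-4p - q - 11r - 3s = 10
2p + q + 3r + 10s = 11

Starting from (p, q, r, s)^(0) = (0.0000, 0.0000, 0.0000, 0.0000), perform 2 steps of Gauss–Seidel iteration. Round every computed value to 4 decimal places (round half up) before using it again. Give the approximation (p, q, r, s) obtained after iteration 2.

(0.0517, 0.5169, -1.3452, 1.4415)

Iteration 1:
  p = (-11 - (-3)·0.0000 - (4)·0.0000 - (-4)·0.0000) / (15) = -0.7333
  q = (-12 - (-2)·-0.7333 - (4)·0.0000 - (-2)·0.0000) / (-12) = 1.1222
  r = (10 - (-4)·-0.7333 - (-1)·1.1222 - (-3)·0.0000) / (-11) = -0.7445
  s = (11 - (2)·-0.7333 - (1)·1.1222 - (3)·-0.7445) / (10) = 1.3578
Iteration 2:
  p = (-11 - (-3)·1.1222 - (4)·-0.7445 - (-4)·1.3578) / (15) = 0.0517
  q = (-12 - (-2)·0.0517 - (4)·-0.7445 - (-2)·1.3578) / (-12) = 0.5169
  r = (10 - (-4)·0.0517 - (-1)·0.5169 - (-3)·1.3578) / (-11) = -1.3452
  s = (11 - (2)·0.0517 - (1)·0.5169 - (3)·-1.3452) / (10) = 1.4415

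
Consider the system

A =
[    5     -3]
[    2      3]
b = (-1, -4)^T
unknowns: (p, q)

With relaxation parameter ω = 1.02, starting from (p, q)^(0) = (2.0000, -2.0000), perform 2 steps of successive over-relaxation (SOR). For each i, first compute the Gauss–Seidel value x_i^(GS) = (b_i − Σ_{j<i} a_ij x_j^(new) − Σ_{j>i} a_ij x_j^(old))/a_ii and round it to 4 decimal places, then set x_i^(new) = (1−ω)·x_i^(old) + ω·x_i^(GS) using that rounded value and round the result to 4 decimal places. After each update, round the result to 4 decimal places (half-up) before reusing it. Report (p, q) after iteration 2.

(-0.3716, -1.1009)

Iteration 1:
  p: GS value = (-1 - (-3)·-2.0000) / (5) = -1.4000;  p ← (1−ω)·2.0000 + ω·-1.4000 = -1.4680
  q: GS value = (-4 - (2)·-1.4680) / (3) = -0.3547;  q ← (1−ω)·-2.0000 + ω·-0.3547 = -0.3218
Iteration 2:
  p: GS value = (-1 - (-3)·-0.3218) / (5) = -0.3931;  p ← (1−ω)·-1.4680 + ω·-0.3931 = -0.3716
  q: GS value = (-4 - (2)·-0.3716) / (3) = -1.0856;  q ← (1−ω)·-0.3218 + ω·-1.0856 = -1.1009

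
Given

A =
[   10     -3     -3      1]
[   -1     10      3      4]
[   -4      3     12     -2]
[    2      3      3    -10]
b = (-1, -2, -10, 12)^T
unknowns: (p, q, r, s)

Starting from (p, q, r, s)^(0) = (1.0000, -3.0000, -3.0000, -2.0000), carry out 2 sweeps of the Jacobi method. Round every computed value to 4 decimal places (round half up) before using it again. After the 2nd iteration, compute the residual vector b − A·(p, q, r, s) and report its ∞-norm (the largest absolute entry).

Iteration 1:
  p = (-1 - (-3)·-3.0000 - (-3)·-3.0000 - (1)·-2.0000) / (10) = -1.7000
  q = (-2 - (-1)·1.0000 - (3)·-3.0000 - (4)·-2.0000) / (10) = 1.6000
  r = (-10 - (-4)·1.0000 - (3)·-3.0000 - (-2)·-2.0000) / (12) = -0.0833
  s = (12 - (2)·1.0000 - (3)·-3.0000 - (3)·-3.0000) / (-10) = -2.8000
Iteration 2:
  p = (-1 - (-3)·1.6000 - (-3)·-0.0833 - (1)·-2.8000) / (10) = 0.6350
  q = (-2 - (-1)·-1.7000 - (3)·-0.0833 - (4)·-2.8000) / (10) = 0.7750
  r = (-10 - (-4)·-1.7000 - (3)·1.6000 - (-2)·-2.8000) / (12) = -2.2667
  s = (12 - (2)·-1.7000 - (3)·1.6000 - (3)·-0.0833) / (-10) = -1.0850
Residual b − A·x = (-10.7401, 2.0251, 15.2454, 4.3551); ∞-norm = 15.2454

15.2454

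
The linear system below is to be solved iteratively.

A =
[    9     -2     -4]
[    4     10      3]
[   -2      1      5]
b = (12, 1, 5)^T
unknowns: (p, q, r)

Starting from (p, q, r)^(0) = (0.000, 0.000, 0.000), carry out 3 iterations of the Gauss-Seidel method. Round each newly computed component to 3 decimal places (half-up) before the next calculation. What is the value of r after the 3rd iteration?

Iteration 1:
  p = (12 - (-2)·0.000 - (-4)·0.000) / (9) = 1.333
  q = (1 - (4)·1.333 - (3)·0.000) / (10) = -0.433
  r = (5 - (-2)·1.333 - (1)·-0.433) / (5) = 1.620
Iteration 2:
  p = (12 - (-2)·-0.433 - (-4)·1.620) / (9) = 1.957
  q = (1 - (4)·1.957 - (3)·1.620) / (10) = -1.169
  r = (5 - (-2)·1.957 - (1)·-1.169) / (5) = 2.017
Iteration 3:
  p = (12 - (-2)·-1.169 - (-4)·2.017) / (9) = 1.970
  q = (1 - (4)·1.970 - (3)·2.017) / (10) = -1.293
  r = (5 - (-2)·1.970 - (1)·-1.293) / (5) = 2.047

2.047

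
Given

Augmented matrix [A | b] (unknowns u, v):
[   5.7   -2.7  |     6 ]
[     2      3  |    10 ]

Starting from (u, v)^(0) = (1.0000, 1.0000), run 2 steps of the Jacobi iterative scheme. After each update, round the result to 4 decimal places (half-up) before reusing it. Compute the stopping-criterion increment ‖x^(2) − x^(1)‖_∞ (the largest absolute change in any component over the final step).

Iteration 1:
  u = (6 - (-2.7)·1.0000) / (5.7) = 1.5263
  v = (10 - (2)·1.0000) / (3) = 2.6667
Iteration 2:
  u = (6 - (-2.7)·2.6667) / (5.7) = 2.3158
  v = (10 - (2)·1.5263) / (3) = 2.3158
Change: (0.7895, -0.3509) → max |·| = 0.7895

0.7895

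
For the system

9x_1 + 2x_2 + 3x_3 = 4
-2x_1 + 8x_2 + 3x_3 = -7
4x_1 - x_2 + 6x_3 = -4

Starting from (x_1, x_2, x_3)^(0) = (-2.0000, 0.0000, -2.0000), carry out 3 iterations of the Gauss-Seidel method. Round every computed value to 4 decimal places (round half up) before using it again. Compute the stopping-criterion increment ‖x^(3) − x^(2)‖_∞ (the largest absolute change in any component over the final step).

0.0348

Iteration 1:
  x_1 = (4 - (2)·0.0000 - (3)·-2.0000) / (9) = 1.1111
  x_2 = (-7 - (-2)·1.1111 - (3)·-2.0000) / (8) = 0.1528
  x_3 = (-4 - (4)·1.1111 - (-1)·0.1528) / (6) = -1.3819
Iteration 2:
  x_1 = (4 - (2)·0.1528 - (3)·-1.3819) / (9) = 0.8711
  x_2 = (-7 - (-2)·0.8711 - (3)·-1.3819) / (8) = -0.1390
  x_3 = (-4 - (4)·0.8711 - (-1)·-0.1390) / (6) = -1.2706
Iteration 3:
  x_1 = (4 - (2)·-0.1390 - (3)·-1.2706) / (9) = 0.8989
  x_2 = (-7 - (-2)·0.8989 - (3)·-1.2706) / (8) = -0.1738
  x_3 = (-4 - (4)·0.8989 - (-1)·-0.1738) / (6) = -1.2949
Change: (0.0278, -0.0348, -0.0243) → max |·| = 0.0348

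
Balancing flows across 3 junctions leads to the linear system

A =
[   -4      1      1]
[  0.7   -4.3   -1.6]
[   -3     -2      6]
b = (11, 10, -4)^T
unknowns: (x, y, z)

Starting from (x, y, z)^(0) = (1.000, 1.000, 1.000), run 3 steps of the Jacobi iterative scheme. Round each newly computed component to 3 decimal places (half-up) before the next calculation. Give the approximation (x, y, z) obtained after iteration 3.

Iteration 1:
  x = (11 - (1)·1.000 - (1)·1.000) / (-4) = -2.250
  y = (10 - (0.7)·1.000 - (-1.6)·1.000) / (-4.3) = -2.535
  z = (-4 - (-3)·1.000 - (-2)·1.000) / (6) = 0.167
Iteration 2:
  x = (11 - (1)·-2.535 - (1)·0.167) / (-4) = -3.342
  y = (10 - (0.7)·-2.250 - (-1.6)·0.167) / (-4.3) = -2.754
  z = (-4 - (-3)·-2.250 - (-2)·-2.535) / (6) = -2.637
Iteration 3:
  x = (11 - (1)·-2.754 - (1)·-2.637) / (-4) = -4.098
  y = (10 - (0.7)·-3.342 - (-1.6)·-2.637) / (-4.3) = -1.888
  z = (-4 - (-3)·-3.342 - (-2)·-2.754) / (6) = -3.256

(-4.098, -1.888, -3.256)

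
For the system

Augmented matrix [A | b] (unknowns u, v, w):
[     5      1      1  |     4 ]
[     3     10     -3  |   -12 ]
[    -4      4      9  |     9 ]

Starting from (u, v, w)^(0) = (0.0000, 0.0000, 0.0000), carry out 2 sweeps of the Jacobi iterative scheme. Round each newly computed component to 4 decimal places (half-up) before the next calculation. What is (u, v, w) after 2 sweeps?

(0.8400, -1.1400, 1.8889)

Iteration 1:
  u = (4 - (1)·0.0000 - (1)·0.0000) / (5) = 0.8000
  v = (-12 - (3)·0.0000 - (-3)·0.0000) / (10) = -1.2000
  w = (9 - (-4)·0.0000 - (4)·0.0000) / (9) = 1.0000
Iteration 2:
  u = (4 - (1)·-1.2000 - (1)·1.0000) / (5) = 0.8400
  v = (-12 - (3)·0.8000 - (-3)·1.0000) / (10) = -1.1400
  w = (9 - (-4)·0.8000 - (4)·-1.2000) / (9) = 1.8889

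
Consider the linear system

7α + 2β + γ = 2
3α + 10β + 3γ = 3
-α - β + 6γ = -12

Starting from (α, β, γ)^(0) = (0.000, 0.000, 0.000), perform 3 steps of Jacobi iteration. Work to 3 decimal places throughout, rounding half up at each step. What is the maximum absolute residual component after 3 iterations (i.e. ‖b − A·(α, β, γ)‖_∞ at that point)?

Iteration 1:
  α = (2 - (2)·0.000 - (1)·0.000) / (7) = 0.286
  β = (3 - (3)·0.000 - (3)·0.000) / (10) = 0.300
  γ = (-12 - (-1)·0.000 - (-1)·0.000) / (6) = -2.000
Iteration 2:
  α = (2 - (2)·0.300 - (1)·-2.000) / (7) = 0.486
  β = (3 - (3)·0.286 - (3)·-2.000) / (10) = 0.814
  γ = (-12 - (-1)·0.286 - (-1)·0.300) / (6) = -1.902
Iteration 3:
  α = (2 - (2)·0.814 - (1)·-1.902) / (7) = 0.325
  β = (3 - (3)·0.486 - (3)·-1.902) / (10) = 0.725
  γ = (-12 - (-1)·0.486 - (-1)·0.814) / (6) = -1.783
Residual b − A·x = (0.058, 0.124, -0.252); ∞-norm = 0.252

0.252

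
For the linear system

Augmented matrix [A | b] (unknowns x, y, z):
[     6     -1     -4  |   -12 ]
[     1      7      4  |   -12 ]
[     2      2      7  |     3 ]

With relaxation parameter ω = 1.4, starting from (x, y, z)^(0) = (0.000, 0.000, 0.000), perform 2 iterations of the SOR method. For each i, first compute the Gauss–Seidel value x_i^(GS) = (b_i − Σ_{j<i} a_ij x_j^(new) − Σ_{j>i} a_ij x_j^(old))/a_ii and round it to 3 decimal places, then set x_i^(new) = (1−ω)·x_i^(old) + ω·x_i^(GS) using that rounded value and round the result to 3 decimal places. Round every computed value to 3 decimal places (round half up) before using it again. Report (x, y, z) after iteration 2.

Iteration 1:
  x: GS value = (-12 - (-1)·0.000 - (-4)·0.000) / (6) = -2.000;  x ← (1−ω)·0.000 + ω·-2.000 = -2.800
  y: GS value = (-12 - (1)·-2.800 - (4)·0.000) / (7) = -1.314;  y ← (1−ω)·0.000 + ω·-1.314 = -1.840
  z: GS value = (3 - (2)·-2.800 - (2)·-1.840) / (7) = 1.754;  z ← (1−ω)·0.000 + ω·1.754 = 2.456
Iteration 2:
  x: GS value = (-12 - (-1)·-1.840 - (-4)·2.456) / (6) = -0.669;  x ← (1−ω)·-2.800 + ω·-0.669 = 0.183
  y: GS value = (-12 - (1)·0.183 - (4)·2.456) / (7) = -3.144;  y ← (1−ω)·-1.840 + ω·-3.144 = -3.666
  z: GS value = (3 - (2)·0.183 - (2)·-3.666) / (7) = 1.424;  z ← (1−ω)·2.456 + ω·1.424 = 1.011

(0.183, -3.666, 1.011)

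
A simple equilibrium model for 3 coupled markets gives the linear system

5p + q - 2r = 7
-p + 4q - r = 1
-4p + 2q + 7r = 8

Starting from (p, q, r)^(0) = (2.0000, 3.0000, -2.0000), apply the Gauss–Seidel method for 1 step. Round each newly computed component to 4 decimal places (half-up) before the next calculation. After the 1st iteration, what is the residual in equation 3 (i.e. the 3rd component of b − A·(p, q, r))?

Iteration 1:
  p = (7 - (1)·3.0000 - (-2)·-2.0000) / (5) = 0.0000
  q = (1 - (-1)·0.0000 - (-1)·-2.0000) / (4) = -0.2500
  r = (8 - (-4)·0.0000 - (2)·-0.2500) / (7) = 1.2143
Residual b − A·x = (9.6786, 3.2143, -0.0001)

-0.0001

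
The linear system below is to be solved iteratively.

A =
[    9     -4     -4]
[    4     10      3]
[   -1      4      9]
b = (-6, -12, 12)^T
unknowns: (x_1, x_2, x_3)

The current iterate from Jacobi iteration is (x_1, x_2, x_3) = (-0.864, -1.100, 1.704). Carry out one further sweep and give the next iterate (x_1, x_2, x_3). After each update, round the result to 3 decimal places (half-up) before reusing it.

(-0.398, -1.366, 1.726)

One sweep:
  x_1 = (-6 - (-4)·-1.100 - (-4)·1.704) / (9) = -0.398
  x_2 = (-12 - (4)·-0.864 - (3)·1.704) / (10) = -1.366
  x_3 = (12 - (-1)·-0.864 - (4)·-1.100) / (9) = 1.726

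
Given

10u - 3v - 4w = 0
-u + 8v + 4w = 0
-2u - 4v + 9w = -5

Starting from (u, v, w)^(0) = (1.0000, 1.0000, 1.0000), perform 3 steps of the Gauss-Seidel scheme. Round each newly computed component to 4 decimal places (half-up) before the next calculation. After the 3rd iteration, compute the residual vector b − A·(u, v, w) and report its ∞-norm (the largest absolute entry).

Iteration 1:
  u = (0 - (-3)·1.0000 - (-4)·1.0000) / (10) = 0.7000
  v = (0 - (-1)·0.7000 - (4)·1.0000) / (8) = -0.4125
  w = (-5 - (-2)·0.7000 - (-4)·-0.4125) / (9) = -0.5833
Iteration 2:
  u = (0 - (-3)·-0.4125 - (-4)·-0.5833) / (10) = -0.3571
  v = (0 - (-1)·-0.3571 - (4)·-0.5833) / (8) = 0.2470
  w = (-5 - (-2)·-0.3571 - (-4)·0.2470) / (9) = -0.5251
Iteration 3:
  u = (0 - (-3)·0.2470 - (-4)·-0.5251) / (10) = -0.1359
  v = (0 - (-1)·-0.1359 - (4)·-0.5251) / (8) = 0.2456
  w = (-5 - (-2)·-0.1359 - (-4)·0.2456) / (9) = -0.4766
Residual b − A·x = (0.1894, -0.1943, 0.0000); ∞-norm = 0.1943

0.1943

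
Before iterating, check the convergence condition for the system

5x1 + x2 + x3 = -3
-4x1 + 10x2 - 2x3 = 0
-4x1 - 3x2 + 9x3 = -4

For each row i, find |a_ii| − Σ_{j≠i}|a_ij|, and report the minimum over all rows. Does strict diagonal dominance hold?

2

row 1: |5| − (1+1) = 3
row 2: |10| − (4+2) = 4
row 3: |9| − (4+3) = 2
minimum over rows = 2 → strictly diagonally dominant (convergence guaranteed)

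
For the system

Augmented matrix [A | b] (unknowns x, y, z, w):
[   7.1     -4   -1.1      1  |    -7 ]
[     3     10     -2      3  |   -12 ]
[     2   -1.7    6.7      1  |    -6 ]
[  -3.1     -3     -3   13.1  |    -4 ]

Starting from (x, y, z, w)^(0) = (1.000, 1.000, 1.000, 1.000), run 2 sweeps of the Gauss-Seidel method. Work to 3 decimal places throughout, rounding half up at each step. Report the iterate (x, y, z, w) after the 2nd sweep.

Iteration 1:
  x = (-7 - (-4)·1.000 - (-1.1)·1.000 - (1)·1.000) / (7.1) = -0.408
  y = (-12 - (3)·-0.408 - (-2)·1.000 - (3)·1.000) / (10) = -1.178
  z = (-6 - (2)·-0.408 - (-1.7)·-1.178 - (1)·1.000) / (6.7) = -1.222
  w = (-4 - (-3.1)·-0.408 - (-3)·-1.178 - (-3)·-1.222) / (13.1) = -0.952
Iteration 2:
  x = (-7 - (-4)·-1.178 - (-1.1)·-1.222 - (1)·-0.952) / (7.1) = -1.705
  y = (-12 - (3)·-1.705 - (-2)·-1.222 - (3)·-0.952) / (10) = -0.647
  z = (-6 - (2)·-1.705 - (-1.7)·-0.647 - (1)·-0.952) / (6.7) = -0.409
  w = (-4 - (-3.1)·-1.705 - (-3)·-0.647 - (-3)·-0.409) / (13.1) = -0.951

(-1.705, -0.647, -0.409, -0.951)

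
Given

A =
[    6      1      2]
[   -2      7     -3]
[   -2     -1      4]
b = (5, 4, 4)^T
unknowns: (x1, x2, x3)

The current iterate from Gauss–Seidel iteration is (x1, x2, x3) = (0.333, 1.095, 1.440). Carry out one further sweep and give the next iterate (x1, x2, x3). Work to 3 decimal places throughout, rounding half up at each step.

One sweep:
  x1 = (5 - (1)·1.095 - (2)·1.440) / (6) = 0.171
  x2 = (4 - (-2)·0.171 - (-3)·1.440) / (7) = 1.237
  x3 = (4 - (-2)·0.171 - (-1)·1.237) / (4) = 1.395

(0.171, 1.237, 1.395)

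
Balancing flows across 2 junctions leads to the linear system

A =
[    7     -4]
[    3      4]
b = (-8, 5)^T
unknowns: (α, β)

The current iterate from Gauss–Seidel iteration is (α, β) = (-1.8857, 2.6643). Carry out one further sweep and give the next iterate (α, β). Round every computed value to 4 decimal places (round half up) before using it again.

(0.3796, 0.9653)

One sweep:
  α = (-8 - (-4)·2.6643) / (7) = 0.3796
  β = (5 - (3)·0.3796) / (4) = 0.9653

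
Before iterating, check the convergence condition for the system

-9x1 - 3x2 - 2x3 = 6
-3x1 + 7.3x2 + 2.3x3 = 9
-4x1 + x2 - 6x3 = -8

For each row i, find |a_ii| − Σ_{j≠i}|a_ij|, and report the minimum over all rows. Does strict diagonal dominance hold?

1

row 1: |-9| − (3+2) = 4
row 2: |7.3| − (3+2.3) = 2
row 3: |-6| − (4+1) = 1
minimum over rows = 1 → strictly diagonally dominant (convergence guaranteed)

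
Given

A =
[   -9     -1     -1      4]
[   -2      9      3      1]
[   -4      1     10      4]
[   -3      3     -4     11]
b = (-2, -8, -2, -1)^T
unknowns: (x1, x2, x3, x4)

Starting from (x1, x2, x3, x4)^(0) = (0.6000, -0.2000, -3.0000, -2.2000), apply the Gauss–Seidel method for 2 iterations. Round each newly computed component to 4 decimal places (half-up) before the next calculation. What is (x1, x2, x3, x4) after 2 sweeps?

(0.0963, -1.0215, -0.0220, 0.2059)

Iteration 1:
  x1 = (-2 - (-1)·-0.2000 - (-1)·-3.0000 - (4)·-2.2000) / (-9) = -0.4000
  x2 = (-8 - (-2)·-0.4000 - (3)·-3.0000 - (1)·-2.2000) / (9) = 0.2667
  x3 = (-2 - (-4)·-0.4000 - (1)·0.2667 - (4)·-2.2000) / (10) = 0.4933
  x4 = (-1 - (-3)·-0.4000 - (3)·0.2667 - (-4)·0.4933) / (11) = -0.0934
Iteration 2:
  x1 = (-2 - (-1)·0.2667 - (-1)·0.4933 - (4)·-0.0934) / (-9) = 0.0963
  x2 = (-8 - (-2)·0.0963 - (3)·0.4933 - (1)·-0.0934) / (9) = -1.0215
  x3 = (-2 - (-4)·0.0963 - (1)·-1.0215 - (4)·-0.0934) / (10) = -0.0220
  x4 = (-1 - (-3)·0.0963 - (3)·-1.0215 - (-4)·-0.0220) / (11) = 0.2059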